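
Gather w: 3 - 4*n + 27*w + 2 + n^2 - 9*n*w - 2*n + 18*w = n^2 - 6*n + w*(45 - 9*n) + 5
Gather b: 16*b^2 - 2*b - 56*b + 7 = 16*b^2 - 58*b + 7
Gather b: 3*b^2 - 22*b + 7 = 3*b^2 - 22*b + 7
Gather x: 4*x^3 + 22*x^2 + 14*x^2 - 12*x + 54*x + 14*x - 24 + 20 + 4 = 4*x^3 + 36*x^2 + 56*x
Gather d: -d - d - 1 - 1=-2*d - 2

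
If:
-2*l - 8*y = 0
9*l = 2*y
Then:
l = 0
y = 0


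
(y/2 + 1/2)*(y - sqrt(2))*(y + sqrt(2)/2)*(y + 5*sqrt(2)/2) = y^4/2 + y^3/2 + sqrt(2)*y^3 - 7*y^2/4 + sqrt(2)*y^2 - 5*sqrt(2)*y/4 - 7*y/4 - 5*sqrt(2)/4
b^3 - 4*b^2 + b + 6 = (b - 3)*(b - 2)*(b + 1)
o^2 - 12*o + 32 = (o - 8)*(o - 4)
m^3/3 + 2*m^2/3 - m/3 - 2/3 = (m/3 + 1/3)*(m - 1)*(m + 2)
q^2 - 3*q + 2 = (q - 2)*(q - 1)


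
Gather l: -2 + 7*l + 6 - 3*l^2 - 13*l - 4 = -3*l^2 - 6*l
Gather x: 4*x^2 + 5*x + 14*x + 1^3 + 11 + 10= 4*x^2 + 19*x + 22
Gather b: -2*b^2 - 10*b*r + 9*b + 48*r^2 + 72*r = -2*b^2 + b*(9 - 10*r) + 48*r^2 + 72*r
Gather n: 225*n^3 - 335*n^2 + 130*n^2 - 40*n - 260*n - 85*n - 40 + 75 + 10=225*n^3 - 205*n^2 - 385*n + 45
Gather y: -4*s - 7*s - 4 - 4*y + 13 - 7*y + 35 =-11*s - 11*y + 44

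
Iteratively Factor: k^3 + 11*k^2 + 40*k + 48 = (k + 3)*(k^2 + 8*k + 16) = (k + 3)*(k + 4)*(k + 4)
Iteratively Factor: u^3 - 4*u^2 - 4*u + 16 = (u - 2)*(u^2 - 2*u - 8) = (u - 4)*(u - 2)*(u + 2)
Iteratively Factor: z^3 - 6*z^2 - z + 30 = (z + 2)*(z^2 - 8*z + 15) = (z - 5)*(z + 2)*(z - 3)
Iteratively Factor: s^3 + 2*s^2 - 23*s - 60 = (s - 5)*(s^2 + 7*s + 12) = (s - 5)*(s + 4)*(s + 3)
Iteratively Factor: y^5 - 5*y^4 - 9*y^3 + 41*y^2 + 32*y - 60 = (y - 5)*(y^4 - 9*y^2 - 4*y + 12) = (y - 5)*(y - 1)*(y^3 + y^2 - 8*y - 12) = (y - 5)*(y - 3)*(y - 1)*(y^2 + 4*y + 4) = (y - 5)*(y - 3)*(y - 1)*(y + 2)*(y + 2)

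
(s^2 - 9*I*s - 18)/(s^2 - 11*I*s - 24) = (s - 6*I)/(s - 8*I)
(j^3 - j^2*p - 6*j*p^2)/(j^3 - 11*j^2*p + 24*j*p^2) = (-j - 2*p)/(-j + 8*p)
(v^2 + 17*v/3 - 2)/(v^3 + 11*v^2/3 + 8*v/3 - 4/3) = (v + 6)/(v^2 + 4*v + 4)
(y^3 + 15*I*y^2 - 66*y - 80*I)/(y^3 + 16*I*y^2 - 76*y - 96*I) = (y + 5*I)/(y + 6*I)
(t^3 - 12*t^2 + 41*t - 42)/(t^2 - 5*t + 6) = t - 7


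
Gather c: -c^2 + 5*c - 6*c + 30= -c^2 - c + 30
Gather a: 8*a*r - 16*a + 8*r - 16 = a*(8*r - 16) + 8*r - 16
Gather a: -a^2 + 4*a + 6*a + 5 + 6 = -a^2 + 10*a + 11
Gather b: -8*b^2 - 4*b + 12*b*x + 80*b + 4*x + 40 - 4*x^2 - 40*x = -8*b^2 + b*(12*x + 76) - 4*x^2 - 36*x + 40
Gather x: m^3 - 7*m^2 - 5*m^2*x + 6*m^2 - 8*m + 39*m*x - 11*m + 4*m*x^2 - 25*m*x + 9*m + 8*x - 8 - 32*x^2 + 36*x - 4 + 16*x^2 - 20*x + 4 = m^3 - m^2 - 10*m + x^2*(4*m - 16) + x*(-5*m^2 + 14*m + 24) - 8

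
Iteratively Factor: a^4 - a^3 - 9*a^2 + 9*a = (a + 3)*(a^3 - 4*a^2 + 3*a) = a*(a + 3)*(a^2 - 4*a + 3) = a*(a - 1)*(a + 3)*(a - 3)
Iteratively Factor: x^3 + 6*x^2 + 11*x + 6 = (x + 2)*(x^2 + 4*x + 3) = (x + 2)*(x + 3)*(x + 1)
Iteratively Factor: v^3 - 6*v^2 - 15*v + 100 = (v + 4)*(v^2 - 10*v + 25) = (v - 5)*(v + 4)*(v - 5)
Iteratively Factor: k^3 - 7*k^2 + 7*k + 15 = (k - 5)*(k^2 - 2*k - 3) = (k - 5)*(k + 1)*(k - 3)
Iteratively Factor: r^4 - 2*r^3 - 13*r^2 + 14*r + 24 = (r + 3)*(r^3 - 5*r^2 + 2*r + 8) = (r - 2)*(r + 3)*(r^2 - 3*r - 4) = (r - 4)*(r - 2)*(r + 3)*(r + 1)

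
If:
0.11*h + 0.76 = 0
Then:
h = -6.91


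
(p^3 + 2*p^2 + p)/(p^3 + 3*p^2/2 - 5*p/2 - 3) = 2*p*(p + 1)/(2*p^2 + p - 6)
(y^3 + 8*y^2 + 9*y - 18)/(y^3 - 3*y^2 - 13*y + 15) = (y + 6)/(y - 5)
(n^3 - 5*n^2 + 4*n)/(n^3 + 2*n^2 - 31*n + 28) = n/(n + 7)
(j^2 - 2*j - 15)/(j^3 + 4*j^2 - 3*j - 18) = (j - 5)/(j^2 + j - 6)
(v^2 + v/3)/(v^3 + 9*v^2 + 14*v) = (v + 1/3)/(v^2 + 9*v + 14)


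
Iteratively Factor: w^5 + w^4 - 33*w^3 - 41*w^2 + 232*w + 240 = (w + 4)*(w^4 - 3*w^3 - 21*w^2 + 43*w + 60) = (w + 1)*(w + 4)*(w^3 - 4*w^2 - 17*w + 60) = (w - 3)*(w + 1)*(w + 4)*(w^2 - w - 20) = (w - 5)*(w - 3)*(w + 1)*(w + 4)*(w + 4)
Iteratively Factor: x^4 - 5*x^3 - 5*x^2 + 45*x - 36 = (x - 1)*(x^3 - 4*x^2 - 9*x + 36) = (x - 1)*(x + 3)*(x^2 - 7*x + 12) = (x - 3)*(x - 1)*(x + 3)*(x - 4)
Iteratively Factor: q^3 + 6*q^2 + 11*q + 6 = (q + 1)*(q^2 + 5*q + 6) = (q + 1)*(q + 2)*(q + 3)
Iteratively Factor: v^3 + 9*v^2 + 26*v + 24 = (v + 4)*(v^2 + 5*v + 6) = (v + 2)*(v + 4)*(v + 3)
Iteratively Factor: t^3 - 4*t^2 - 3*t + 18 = (t - 3)*(t^2 - t - 6) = (t - 3)^2*(t + 2)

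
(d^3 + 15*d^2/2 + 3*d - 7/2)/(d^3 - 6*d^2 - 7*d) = (2*d^2 + 13*d - 7)/(2*d*(d - 7))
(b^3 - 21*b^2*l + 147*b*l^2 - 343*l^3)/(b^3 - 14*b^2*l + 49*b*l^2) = (b - 7*l)/b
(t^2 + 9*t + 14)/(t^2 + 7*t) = (t + 2)/t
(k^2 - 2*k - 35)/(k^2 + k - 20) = (k - 7)/(k - 4)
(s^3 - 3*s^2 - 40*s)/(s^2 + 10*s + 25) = s*(s - 8)/(s + 5)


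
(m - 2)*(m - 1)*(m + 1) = m^3 - 2*m^2 - m + 2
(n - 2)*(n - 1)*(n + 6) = n^3 + 3*n^2 - 16*n + 12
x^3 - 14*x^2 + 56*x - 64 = (x - 8)*(x - 4)*(x - 2)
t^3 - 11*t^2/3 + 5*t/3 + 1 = (t - 3)*(t - 1)*(t + 1/3)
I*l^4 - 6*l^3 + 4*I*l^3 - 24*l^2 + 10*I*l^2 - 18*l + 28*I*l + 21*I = (l + 3)*(l - I)*(l + 7*I)*(I*l + I)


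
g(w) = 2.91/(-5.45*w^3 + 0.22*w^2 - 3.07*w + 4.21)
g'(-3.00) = 0.02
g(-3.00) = 0.02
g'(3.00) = 0.02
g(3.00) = -0.02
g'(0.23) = 0.94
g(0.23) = 0.84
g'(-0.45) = 0.51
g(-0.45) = 0.47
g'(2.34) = 0.05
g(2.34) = -0.04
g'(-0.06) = 0.48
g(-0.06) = 0.66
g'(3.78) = 0.01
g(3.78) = -0.01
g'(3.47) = 0.01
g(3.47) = -0.01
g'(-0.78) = 0.45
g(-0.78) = 0.31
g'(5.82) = 0.00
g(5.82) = -0.00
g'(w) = 2.91*(16.35*w^2 - 0.44*w + 3.07)/(-5.45*w^3 + 0.22*w^2 - 3.07*w + 4.21)^2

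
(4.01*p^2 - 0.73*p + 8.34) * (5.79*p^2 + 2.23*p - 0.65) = 23.2179*p^4 + 4.7156*p^3 + 44.0542*p^2 + 19.0727*p - 5.421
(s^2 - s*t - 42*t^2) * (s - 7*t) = s^3 - 8*s^2*t - 35*s*t^2 + 294*t^3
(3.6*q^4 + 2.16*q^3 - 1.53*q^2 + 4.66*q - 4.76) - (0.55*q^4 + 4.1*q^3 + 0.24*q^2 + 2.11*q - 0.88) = 3.05*q^4 - 1.94*q^3 - 1.77*q^2 + 2.55*q - 3.88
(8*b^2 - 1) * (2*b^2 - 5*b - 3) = 16*b^4 - 40*b^3 - 26*b^2 + 5*b + 3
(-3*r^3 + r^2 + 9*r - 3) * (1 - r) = 3*r^4 - 4*r^3 - 8*r^2 + 12*r - 3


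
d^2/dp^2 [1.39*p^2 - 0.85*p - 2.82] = 2.78000000000000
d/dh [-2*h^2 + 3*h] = 3 - 4*h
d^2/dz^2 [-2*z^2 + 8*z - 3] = -4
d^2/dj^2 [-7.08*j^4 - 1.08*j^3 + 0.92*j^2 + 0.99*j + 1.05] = -84.96*j^2 - 6.48*j + 1.84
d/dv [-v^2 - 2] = -2*v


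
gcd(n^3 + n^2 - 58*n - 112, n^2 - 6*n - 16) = n^2 - 6*n - 16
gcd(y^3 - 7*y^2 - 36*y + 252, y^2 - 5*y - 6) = y - 6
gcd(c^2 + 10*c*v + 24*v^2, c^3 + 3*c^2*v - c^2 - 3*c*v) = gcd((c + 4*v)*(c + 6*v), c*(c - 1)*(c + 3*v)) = 1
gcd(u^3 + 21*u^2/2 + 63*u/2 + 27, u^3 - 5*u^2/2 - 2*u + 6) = u + 3/2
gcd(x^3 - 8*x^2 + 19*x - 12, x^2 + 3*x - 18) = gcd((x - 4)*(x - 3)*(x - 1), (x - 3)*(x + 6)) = x - 3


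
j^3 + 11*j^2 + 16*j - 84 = (j - 2)*(j + 6)*(j + 7)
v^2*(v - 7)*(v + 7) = v^4 - 49*v^2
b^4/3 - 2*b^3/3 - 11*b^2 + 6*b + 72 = (b/3 + 1)*(b - 6)*(b - 3)*(b + 4)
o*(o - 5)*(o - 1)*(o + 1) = o^4 - 5*o^3 - o^2 + 5*o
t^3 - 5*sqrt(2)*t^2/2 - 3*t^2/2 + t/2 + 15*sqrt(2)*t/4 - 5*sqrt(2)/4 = (t - 1)*(t - 1/2)*(t - 5*sqrt(2)/2)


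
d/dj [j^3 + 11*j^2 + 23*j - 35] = 3*j^2 + 22*j + 23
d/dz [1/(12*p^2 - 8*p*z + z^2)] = 2*(4*p - z)/(12*p^2 - 8*p*z + z^2)^2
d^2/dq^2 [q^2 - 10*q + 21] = 2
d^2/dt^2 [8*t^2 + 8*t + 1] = 16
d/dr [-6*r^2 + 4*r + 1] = 4 - 12*r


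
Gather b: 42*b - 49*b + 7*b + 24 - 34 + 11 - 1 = 0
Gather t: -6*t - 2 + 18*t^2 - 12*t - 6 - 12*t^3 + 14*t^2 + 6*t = -12*t^3 + 32*t^2 - 12*t - 8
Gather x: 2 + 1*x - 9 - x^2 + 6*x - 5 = -x^2 + 7*x - 12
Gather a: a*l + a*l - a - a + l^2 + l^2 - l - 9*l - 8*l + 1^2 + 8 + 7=a*(2*l - 2) + 2*l^2 - 18*l + 16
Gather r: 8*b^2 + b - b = 8*b^2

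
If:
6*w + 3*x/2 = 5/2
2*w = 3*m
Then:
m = 5/18 - x/6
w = 5/12 - x/4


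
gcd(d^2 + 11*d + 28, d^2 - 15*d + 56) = 1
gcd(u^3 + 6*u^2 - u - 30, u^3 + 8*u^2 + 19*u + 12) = u + 3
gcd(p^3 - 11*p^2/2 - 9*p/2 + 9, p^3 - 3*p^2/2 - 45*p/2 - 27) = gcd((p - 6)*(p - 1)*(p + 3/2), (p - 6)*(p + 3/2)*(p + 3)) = p^2 - 9*p/2 - 9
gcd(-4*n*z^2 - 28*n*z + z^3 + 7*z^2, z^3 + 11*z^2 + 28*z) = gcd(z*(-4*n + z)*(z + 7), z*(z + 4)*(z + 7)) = z^2 + 7*z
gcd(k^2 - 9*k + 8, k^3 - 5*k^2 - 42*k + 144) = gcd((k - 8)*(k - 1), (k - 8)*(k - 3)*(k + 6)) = k - 8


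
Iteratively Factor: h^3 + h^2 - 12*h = (h - 3)*(h^2 + 4*h) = (h - 3)*(h + 4)*(h)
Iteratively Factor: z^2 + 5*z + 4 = (z + 1)*(z + 4)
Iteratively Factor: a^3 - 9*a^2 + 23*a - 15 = (a - 1)*(a^2 - 8*a + 15) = (a - 3)*(a - 1)*(a - 5)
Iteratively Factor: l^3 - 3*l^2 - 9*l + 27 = (l + 3)*(l^2 - 6*l + 9) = (l - 3)*(l + 3)*(l - 3)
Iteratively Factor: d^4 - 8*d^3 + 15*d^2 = (d)*(d^3 - 8*d^2 + 15*d) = d*(d - 3)*(d^2 - 5*d) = d*(d - 5)*(d - 3)*(d)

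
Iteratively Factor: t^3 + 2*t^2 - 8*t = (t - 2)*(t^2 + 4*t) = (t - 2)*(t + 4)*(t)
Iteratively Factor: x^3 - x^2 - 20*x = (x + 4)*(x^2 - 5*x) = x*(x + 4)*(x - 5)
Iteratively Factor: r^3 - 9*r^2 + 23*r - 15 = (r - 5)*(r^2 - 4*r + 3) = (r - 5)*(r - 3)*(r - 1)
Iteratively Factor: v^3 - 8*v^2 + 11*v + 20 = (v - 4)*(v^2 - 4*v - 5) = (v - 5)*(v - 4)*(v + 1)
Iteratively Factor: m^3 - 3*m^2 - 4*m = (m + 1)*(m^2 - 4*m) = (m - 4)*(m + 1)*(m)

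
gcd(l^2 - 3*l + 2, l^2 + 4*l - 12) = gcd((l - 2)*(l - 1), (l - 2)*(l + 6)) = l - 2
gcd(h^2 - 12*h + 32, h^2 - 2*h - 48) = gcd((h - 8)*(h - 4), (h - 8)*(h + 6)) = h - 8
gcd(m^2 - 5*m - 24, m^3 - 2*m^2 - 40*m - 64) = m - 8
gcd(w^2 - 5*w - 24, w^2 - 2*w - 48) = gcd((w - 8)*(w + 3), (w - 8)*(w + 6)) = w - 8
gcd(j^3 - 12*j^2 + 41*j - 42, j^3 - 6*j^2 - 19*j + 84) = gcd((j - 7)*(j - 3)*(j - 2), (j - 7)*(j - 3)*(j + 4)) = j^2 - 10*j + 21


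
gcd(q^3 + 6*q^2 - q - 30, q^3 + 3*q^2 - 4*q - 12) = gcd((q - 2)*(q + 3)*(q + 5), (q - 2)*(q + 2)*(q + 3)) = q^2 + q - 6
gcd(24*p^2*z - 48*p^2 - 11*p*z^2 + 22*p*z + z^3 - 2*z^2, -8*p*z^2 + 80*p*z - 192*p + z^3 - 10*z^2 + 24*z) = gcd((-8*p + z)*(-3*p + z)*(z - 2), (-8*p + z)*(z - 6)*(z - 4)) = -8*p + z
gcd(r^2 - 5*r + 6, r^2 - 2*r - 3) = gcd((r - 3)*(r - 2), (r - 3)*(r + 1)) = r - 3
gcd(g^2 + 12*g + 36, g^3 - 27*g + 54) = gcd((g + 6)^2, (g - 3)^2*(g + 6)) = g + 6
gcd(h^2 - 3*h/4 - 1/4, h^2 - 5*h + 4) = h - 1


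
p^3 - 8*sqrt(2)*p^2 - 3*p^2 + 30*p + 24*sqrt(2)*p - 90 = (p - 3)*(p - 5*sqrt(2))*(p - 3*sqrt(2))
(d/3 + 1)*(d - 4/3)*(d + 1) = d^3/3 + 8*d^2/9 - 7*d/9 - 4/3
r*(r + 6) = r^2 + 6*r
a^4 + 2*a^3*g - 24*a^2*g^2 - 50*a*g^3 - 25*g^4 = (a - 5*g)*(a + g)^2*(a + 5*g)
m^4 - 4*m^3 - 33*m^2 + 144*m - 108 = (m - 6)*(m - 3)*(m - 1)*(m + 6)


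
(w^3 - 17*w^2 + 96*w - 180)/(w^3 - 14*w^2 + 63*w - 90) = (w - 6)/(w - 3)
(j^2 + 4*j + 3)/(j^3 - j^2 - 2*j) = (j + 3)/(j*(j - 2))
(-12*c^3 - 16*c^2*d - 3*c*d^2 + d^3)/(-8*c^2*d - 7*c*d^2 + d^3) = (12*c^2 + 4*c*d - d^2)/(d*(8*c - d))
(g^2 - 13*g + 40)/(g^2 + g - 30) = (g - 8)/(g + 6)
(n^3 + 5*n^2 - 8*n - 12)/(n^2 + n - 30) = (n^2 - n - 2)/(n - 5)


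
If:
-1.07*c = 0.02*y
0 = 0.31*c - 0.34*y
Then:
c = 0.00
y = 0.00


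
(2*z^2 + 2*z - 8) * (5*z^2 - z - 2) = 10*z^4 + 8*z^3 - 46*z^2 + 4*z + 16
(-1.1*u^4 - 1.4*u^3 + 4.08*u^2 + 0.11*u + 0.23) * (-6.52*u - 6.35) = 7.172*u^5 + 16.113*u^4 - 17.7116*u^3 - 26.6252*u^2 - 2.1981*u - 1.4605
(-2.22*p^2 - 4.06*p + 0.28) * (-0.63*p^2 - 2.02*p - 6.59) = 1.3986*p^4 + 7.0422*p^3 + 22.6546*p^2 + 26.1898*p - 1.8452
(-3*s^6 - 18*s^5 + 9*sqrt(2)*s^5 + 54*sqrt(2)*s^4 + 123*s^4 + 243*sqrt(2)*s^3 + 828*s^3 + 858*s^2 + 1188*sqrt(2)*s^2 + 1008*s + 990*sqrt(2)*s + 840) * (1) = -3*s^6 - 18*s^5 + 9*sqrt(2)*s^5 + 54*sqrt(2)*s^4 + 123*s^4 + 243*sqrt(2)*s^3 + 828*s^3 + 858*s^2 + 1188*sqrt(2)*s^2 + 1008*s + 990*sqrt(2)*s + 840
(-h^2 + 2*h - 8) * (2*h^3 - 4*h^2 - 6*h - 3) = -2*h^5 + 8*h^4 - 18*h^3 + 23*h^2 + 42*h + 24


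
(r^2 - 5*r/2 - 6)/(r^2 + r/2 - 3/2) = (r - 4)/(r - 1)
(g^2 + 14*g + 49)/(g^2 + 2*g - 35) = (g + 7)/(g - 5)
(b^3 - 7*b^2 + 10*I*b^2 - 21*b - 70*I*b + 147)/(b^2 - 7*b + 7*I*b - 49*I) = b + 3*I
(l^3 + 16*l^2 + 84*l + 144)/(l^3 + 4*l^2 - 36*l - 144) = (l + 6)/(l - 6)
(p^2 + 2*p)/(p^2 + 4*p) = (p + 2)/(p + 4)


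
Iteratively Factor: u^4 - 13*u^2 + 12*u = (u - 3)*(u^3 + 3*u^2 - 4*u) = u*(u - 3)*(u^2 + 3*u - 4) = u*(u - 3)*(u - 1)*(u + 4)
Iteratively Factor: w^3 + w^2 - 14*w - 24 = (w + 3)*(w^2 - 2*w - 8) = (w - 4)*(w + 3)*(w + 2)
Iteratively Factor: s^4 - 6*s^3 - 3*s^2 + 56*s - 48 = (s - 4)*(s^3 - 2*s^2 - 11*s + 12) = (s - 4)*(s - 1)*(s^2 - s - 12) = (s - 4)^2*(s - 1)*(s + 3)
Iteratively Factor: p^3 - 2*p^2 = (p)*(p^2 - 2*p) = p*(p - 2)*(p)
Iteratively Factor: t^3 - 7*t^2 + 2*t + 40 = (t - 5)*(t^2 - 2*t - 8) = (t - 5)*(t - 4)*(t + 2)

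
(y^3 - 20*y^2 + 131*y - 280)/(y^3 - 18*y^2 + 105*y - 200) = (y - 7)/(y - 5)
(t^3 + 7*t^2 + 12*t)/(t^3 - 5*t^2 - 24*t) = (t + 4)/(t - 8)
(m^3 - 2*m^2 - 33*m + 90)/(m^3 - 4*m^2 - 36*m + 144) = (m^2 - 8*m + 15)/(m^2 - 10*m + 24)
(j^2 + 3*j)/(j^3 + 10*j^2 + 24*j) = (j + 3)/(j^2 + 10*j + 24)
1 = 1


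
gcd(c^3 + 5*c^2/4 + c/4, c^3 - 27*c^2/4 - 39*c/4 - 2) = c^2 + 5*c/4 + 1/4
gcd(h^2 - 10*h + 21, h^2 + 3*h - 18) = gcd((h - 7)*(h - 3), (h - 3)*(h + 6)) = h - 3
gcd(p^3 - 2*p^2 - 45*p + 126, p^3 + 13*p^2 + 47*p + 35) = p + 7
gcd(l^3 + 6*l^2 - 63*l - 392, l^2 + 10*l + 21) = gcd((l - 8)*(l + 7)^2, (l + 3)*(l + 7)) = l + 7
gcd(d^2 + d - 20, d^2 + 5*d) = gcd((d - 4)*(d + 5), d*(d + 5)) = d + 5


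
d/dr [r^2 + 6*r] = 2*r + 6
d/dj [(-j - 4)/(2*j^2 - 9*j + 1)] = (-2*j^2 + 9*j + (j + 4)*(4*j - 9) - 1)/(2*j^2 - 9*j + 1)^2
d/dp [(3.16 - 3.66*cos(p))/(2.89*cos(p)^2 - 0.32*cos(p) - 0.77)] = (-10.5774*cos(p)^2 + 18.2648*cos(p) - 3.8294)*sin(p)/(8.3521*cos(p)^4 - 1.8496*cos(p)^3 - 4.3482*cos(p)^2 + 0.4928*cos(p) + 0.5929)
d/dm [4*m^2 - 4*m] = 8*m - 4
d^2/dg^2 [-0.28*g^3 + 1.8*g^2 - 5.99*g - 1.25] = 3.6 - 1.68*g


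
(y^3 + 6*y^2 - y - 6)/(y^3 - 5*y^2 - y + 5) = (y + 6)/(y - 5)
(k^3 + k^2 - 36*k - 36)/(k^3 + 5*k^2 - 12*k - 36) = (k^2 - 5*k - 6)/(k^2 - k - 6)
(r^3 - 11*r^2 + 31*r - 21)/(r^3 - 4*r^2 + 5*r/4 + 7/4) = 4*(r^2 - 10*r + 21)/(4*r^2 - 12*r - 7)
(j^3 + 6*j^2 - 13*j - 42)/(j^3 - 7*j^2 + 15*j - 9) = (j^2 + 9*j + 14)/(j^2 - 4*j + 3)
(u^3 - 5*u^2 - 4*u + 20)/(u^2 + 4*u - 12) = (u^2 - 3*u - 10)/(u + 6)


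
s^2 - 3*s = s*(s - 3)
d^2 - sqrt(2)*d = d*(d - sqrt(2))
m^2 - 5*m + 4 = (m - 4)*(m - 1)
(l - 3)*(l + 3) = l^2 - 9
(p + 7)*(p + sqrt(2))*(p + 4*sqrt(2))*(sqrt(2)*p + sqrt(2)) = sqrt(2)*p^4 + 10*p^3 + 8*sqrt(2)*p^3 + 15*sqrt(2)*p^2 + 80*p^2 + 70*p + 64*sqrt(2)*p + 56*sqrt(2)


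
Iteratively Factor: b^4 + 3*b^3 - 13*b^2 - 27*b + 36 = (b + 4)*(b^3 - b^2 - 9*b + 9) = (b + 3)*(b + 4)*(b^2 - 4*b + 3) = (b - 1)*(b + 3)*(b + 4)*(b - 3)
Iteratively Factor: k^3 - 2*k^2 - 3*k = (k)*(k^2 - 2*k - 3) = k*(k - 3)*(k + 1)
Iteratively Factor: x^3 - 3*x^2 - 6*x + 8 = (x + 2)*(x^2 - 5*x + 4) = (x - 1)*(x + 2)*(x - 4)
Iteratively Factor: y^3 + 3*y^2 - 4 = (y + 2)*(y^2 + y - 2) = (y + 2)^2*(y - 1)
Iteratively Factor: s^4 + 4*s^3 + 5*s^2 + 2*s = (s + 1)*(s^3 + 3*s^2 + 2*s) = s*(s + 1)*(s^2 + 3*s + 2) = s*(s + 1)*(s + 2)*(s + 1)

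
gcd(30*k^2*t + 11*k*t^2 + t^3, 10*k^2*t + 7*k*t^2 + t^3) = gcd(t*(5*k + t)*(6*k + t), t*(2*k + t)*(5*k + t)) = 5*k*t + t^2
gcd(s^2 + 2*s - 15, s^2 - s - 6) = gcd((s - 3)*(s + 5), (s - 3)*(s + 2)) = s - 3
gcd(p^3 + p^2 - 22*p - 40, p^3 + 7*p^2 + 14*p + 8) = p^2 + 6*p + 8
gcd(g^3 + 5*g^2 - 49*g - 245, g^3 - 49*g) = g^2 - 49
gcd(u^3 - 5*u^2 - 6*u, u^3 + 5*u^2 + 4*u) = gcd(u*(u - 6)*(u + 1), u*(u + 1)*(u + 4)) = u^2 + u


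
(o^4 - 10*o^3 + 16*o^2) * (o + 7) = o^5 - 3*o^4 - 54*o^3 + 112*o^2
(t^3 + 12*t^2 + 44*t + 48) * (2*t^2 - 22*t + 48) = 2*t^5 + 2*t^4 - 128*t^3 - 296*t^2 + 1056*t + 2304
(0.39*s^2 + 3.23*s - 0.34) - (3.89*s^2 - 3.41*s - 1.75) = -3.5*s^2 + 6.64*s + 1.41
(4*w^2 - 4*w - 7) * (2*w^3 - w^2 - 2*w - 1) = 8*w^5 - 12*w^4 - 18*w^3 + 11*w^2 + 18*w + 7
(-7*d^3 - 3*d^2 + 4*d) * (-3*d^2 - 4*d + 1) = 21*d^5 + 37*d^4 - 7*d^3 - 19*d^2 + 4*d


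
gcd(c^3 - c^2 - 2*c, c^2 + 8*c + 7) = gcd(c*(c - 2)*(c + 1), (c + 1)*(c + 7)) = c + 1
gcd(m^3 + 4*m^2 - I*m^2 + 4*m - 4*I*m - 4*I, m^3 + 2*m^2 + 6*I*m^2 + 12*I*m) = m + 2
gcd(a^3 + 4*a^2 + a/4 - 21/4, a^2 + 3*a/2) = a + 3/2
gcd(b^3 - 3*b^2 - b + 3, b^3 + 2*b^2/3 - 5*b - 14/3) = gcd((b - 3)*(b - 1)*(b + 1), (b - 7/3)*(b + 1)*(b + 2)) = b + 1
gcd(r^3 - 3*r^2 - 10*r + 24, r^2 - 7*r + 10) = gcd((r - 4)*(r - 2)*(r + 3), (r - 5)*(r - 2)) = r - 2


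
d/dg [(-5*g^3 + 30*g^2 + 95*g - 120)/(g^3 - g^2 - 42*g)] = 5*(-5*g^4 + 46*g^3 - 161*g^2 - 48*g - 1008)/(g^2*(g^4 - 2*g^3 - 83*g^2 + 84*g + 1764))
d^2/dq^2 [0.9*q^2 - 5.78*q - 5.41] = 1.80000000000000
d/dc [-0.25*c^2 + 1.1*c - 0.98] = 1.1 - 0.5*c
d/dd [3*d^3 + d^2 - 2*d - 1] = 9*d^2 + 2*d - 2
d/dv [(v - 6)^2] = 2*v - 12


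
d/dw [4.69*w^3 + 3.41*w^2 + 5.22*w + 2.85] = 14.07*w^2 + 6.82*w + 5.22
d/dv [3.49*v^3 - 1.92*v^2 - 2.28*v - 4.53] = 10.47*v^2 - 3.84*v - 2.28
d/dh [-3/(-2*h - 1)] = -6/(2*h + 1)^2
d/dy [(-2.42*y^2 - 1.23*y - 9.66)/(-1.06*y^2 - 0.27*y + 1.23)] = (-0.6504*y^2 - 26.4324*y - 4.1211)/(1.1236*y^4 + 0.5724*y^3 - 2.5347*y^2 - 0.6642*y + 1.5129)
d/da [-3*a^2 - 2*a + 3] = -6*a - 2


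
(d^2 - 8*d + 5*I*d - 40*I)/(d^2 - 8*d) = (d + 5*I)/d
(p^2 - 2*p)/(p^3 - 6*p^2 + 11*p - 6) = p/(p^2 - 4*p + 3)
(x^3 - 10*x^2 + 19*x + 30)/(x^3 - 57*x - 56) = (x^2 - 11*x + 30)/(x^2 - x - 56)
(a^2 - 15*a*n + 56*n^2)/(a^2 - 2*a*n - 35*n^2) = (a - 8*n)/(a + 5*n)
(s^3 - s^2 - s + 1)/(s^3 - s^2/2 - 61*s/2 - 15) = 2*(-s^3 + s^2 + s - 1)/(-2*s^3 + s^2 + 61*s + 30)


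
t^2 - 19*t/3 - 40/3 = (t - 8)*(t + 5/3)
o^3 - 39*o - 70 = (o - 7)*(o + 2)*(o + 5)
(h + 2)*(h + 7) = h^2 + 9*h + 14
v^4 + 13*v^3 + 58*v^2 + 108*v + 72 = (v + 2)^2*(v + 3)*(v + 6)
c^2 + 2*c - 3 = (c - 1)*(c + 3)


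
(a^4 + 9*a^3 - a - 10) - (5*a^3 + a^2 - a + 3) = a^4 + 4*a^3 - a^2 - 13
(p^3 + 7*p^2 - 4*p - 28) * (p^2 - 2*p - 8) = p^5 + 5*p^4 - 26*p^3 - 76*p^2 + 88*p + 224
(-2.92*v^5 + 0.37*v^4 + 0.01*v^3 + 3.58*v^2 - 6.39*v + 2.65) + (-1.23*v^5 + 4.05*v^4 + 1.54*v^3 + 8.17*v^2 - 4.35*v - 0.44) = -4.15*v^5 + 4.42*v^4 + 1.55*v^3 + 11.75*v^2 - 10.74*v + 2.21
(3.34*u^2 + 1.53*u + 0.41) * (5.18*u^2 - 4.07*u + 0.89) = 17.3012*u^4 - 5.6684*u^3 - 1.1307*u^2 - 0.307*u + 0.3649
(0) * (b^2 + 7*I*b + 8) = 0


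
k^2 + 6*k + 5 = (k + 1)*(k + 5)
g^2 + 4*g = g*(g + 4)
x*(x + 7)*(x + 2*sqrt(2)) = x^3 + 2*sqrt(2)*x^2 + 7*x^2 + 14*sqrt(2)*x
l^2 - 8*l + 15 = (l - 5)*(l - 3)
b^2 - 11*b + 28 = (b - 7)*(b - 4)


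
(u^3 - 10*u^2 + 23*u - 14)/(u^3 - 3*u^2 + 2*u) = (u - 7)/u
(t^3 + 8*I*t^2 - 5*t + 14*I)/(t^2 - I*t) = t + 9*I - 14/t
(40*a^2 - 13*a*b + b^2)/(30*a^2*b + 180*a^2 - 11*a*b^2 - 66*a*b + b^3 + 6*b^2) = (8*a - b)/(6*a*b + 36*a - b^2 - 6*b)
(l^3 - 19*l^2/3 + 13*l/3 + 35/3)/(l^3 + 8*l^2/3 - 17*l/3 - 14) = (l^2 - 4*l - 5)/(l^2 + 5*l + 6)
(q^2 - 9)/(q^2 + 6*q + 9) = (q - 3)/(q + 3)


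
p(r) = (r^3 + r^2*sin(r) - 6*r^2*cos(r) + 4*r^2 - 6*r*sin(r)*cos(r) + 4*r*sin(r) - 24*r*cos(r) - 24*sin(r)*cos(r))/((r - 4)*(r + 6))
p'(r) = (6*r^2*sin(r) + r^2*cos(r) + 3*r^2 + 6*r*sin(r)^2 + 26*r*sin(r) - 6*r*cos(r)^2 - 8*r*cos(r) + 8*r + 24*sin(r)^2 - 6*sin(r)*cos(r) + 4*sin(r) - 24*cos(r)^2 - 24*cos(r))/((r - 4)*(r + 6)) - (r^3 + r^2*sin(r) - 6*r^2*cos(r) + 4*r^2 - 6*r*sin(r)*cos(r) + 4*r*sin(r) - 24*r*cos(r) - 24*sin(r)*cos(r))/((r - 4)*(r + 6)^2) - (r^3 + r^2*sin(r) - 6*r^2*cos(r) + 4*r^2 - 6*r*sin(r)*cos(r) + 4*r*sin(r) - 24*r*cos(r) - 24*sin(r)*cos(r))/((r - 4)^2*(r + 6))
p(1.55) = -1.09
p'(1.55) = -6.29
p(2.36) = -9.41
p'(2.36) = -14.41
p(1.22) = 0.47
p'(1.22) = -3.24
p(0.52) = 0.95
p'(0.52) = 1.27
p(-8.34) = -7.68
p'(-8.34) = -7.66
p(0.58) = 1.02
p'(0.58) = 1.04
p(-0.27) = -0.50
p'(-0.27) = 1.60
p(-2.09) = 0.21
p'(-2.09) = -0.94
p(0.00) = 0.00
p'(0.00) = 2.00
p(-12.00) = -16.30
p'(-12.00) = 4.95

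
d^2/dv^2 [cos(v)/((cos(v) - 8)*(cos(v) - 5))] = (-13*(1 - cos(v)^2)^2 - cos(v)^5 + 242*cos(v)^3 - 546*cos(v)^2 - 1840*cos(v) + 1053)/((cos(v) - 8)^3*(cos(v) - 5)^3)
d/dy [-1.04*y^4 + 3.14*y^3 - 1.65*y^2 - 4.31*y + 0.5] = -4.16*y^3 + 9.42*y^2 - 3.3*y - 4.31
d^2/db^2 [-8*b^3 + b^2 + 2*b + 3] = 2 - 48*b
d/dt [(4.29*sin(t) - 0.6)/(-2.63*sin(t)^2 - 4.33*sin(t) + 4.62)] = (11.2827*sin(t)^2 - 3.156*sin(t) + 17.2218)*cos(t)/(6.9169*sin(t)^4 + 22.7758*sin(t)^3 - 5.5523*sin(t)^2 - 40.0092*sin(t) + 21.3444)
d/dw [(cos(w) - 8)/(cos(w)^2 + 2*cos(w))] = (sin(w) - 16*sin(w)/cos(w)^2 - 16*tan(w))/(cos(w) + 2)^2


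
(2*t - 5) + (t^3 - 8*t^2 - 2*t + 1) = t^3 - 8*t^2 - 4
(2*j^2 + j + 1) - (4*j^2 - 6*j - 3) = -2*j^2 + 7*j + 4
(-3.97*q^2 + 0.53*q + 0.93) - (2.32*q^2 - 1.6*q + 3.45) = -6.29*q^2 + 2.13*q - 2.52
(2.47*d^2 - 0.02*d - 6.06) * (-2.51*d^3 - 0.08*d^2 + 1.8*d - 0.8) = -6.1997*d^5 - 0.1474*d^4 + 19.6582*d^3 - 1.5272*d^2 - 10.892*d + 4.848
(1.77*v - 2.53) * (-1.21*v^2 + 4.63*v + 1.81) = -2.1417*v^3 + 11.2564*v^2 - 8.5102*v - 4.5793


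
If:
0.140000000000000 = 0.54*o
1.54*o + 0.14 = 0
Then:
No Solution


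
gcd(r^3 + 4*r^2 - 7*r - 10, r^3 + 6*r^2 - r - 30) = r^2 + 3*r - 10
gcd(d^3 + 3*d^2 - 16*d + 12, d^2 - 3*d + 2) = d^2 - 3*d + 2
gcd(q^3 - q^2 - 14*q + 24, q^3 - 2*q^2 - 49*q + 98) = q - 2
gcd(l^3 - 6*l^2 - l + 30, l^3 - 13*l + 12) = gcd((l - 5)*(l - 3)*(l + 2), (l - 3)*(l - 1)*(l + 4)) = l - 3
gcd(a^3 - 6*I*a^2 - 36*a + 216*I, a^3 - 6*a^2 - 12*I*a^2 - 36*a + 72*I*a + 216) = a^2 + a*(-6 - 6*I) + 36*I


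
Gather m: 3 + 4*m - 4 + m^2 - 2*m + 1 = m^2 + 2*m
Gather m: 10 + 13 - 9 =14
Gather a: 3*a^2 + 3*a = 3*a^2 + 3*a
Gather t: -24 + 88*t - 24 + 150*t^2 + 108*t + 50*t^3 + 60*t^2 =50*t^3 + 210*t^2 + 196*t - 48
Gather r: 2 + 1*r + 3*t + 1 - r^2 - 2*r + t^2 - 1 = -r^2 - r + t^2 + 3*t + 2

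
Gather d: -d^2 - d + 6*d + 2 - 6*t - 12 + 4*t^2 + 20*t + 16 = -d^2 + 5*d + 4*t^2 + 14*t + 6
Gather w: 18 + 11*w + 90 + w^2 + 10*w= w^2 + 21*w + 108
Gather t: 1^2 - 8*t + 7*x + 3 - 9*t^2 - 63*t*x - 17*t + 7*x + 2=-9*t^2 + t*(-63*x - 25) + 14*x + 6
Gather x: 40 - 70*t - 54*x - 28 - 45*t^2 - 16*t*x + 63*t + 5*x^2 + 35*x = -45*t^2 - 7*t + 5*x^2 + x*(-16*t - 19) + 12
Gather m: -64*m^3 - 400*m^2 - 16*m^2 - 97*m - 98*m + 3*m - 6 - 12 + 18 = -64*m^3 - 416*m^2 - 192*m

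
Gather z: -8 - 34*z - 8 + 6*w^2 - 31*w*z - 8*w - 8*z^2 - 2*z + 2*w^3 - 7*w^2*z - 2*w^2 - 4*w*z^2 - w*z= 2*w^3 + 4*w^2 - 8*w + z^2*(-4*w - 8) + z*(-7*w^2 - 32*w - 36) - 16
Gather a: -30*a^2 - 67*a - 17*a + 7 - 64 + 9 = -30*a^2 - 84*a - 48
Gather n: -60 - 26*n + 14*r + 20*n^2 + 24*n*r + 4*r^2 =20*n^2 + n*(24*r - 26) + 4*r^2 + 14*r - 60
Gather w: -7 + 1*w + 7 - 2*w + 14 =14 - w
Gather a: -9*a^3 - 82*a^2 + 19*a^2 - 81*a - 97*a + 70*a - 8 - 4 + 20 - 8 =-9*a^3 - 63*a^2 - 108*a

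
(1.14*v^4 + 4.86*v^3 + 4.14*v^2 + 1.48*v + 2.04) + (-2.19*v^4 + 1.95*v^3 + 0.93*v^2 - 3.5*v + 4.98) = -1.05*v^4 + 6.81*v^3 + 5.07*v^2 - 2.02*v + 7.02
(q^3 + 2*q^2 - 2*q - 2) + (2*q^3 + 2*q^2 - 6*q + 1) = 3*q^3 + 4*q^2 - 8*q - 1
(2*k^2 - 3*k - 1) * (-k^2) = -2*k^4 + 3*k^3 + k^2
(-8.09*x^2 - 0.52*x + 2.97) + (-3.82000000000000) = -8.09*x^2 - 0.52*x - 0.85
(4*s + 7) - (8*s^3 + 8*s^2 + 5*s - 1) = -8*s^3 - 8*s^2 - s + 8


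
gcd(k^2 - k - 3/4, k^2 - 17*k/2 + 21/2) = k - 3/2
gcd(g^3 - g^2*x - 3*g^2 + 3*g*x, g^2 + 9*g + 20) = 1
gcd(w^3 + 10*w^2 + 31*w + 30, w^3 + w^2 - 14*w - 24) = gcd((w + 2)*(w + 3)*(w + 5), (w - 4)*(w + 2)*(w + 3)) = w^2 + 5*w + 6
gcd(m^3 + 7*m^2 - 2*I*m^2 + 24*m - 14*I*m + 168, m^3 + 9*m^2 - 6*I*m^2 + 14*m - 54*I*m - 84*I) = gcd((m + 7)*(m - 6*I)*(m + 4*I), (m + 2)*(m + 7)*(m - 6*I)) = m^2 + m*(7 - 6*I) - 42*I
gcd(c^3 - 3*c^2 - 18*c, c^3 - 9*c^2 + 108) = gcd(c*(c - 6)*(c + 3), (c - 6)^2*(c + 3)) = c^2 - 3*c - 18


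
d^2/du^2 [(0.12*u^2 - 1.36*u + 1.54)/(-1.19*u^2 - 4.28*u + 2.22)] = (2.22044604925031e-16*u^4 + 5.07416*u^3 - 14.98686*u^2 - 25.50408*u - 39.89588)/(1.685159*u^6 + 18.182724*u^5 + 55.965462*u^4 + 10.561328*u^3 - 104.406156*u^2 + 63.280656*u - 10.941048)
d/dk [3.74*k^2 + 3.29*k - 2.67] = 7.48*k + 3.29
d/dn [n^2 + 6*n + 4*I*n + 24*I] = 2*n + 6 + 4*I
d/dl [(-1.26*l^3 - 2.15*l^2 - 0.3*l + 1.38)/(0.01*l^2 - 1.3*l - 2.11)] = (-0.0126*l^4 + 3.276*l^3 + 10.7738*l^2 + 9.0454*l + 2.427)/(0.0001*l^4 - 0.026*l^3 + 1.6478*l^2 + 5.486*l + 4.4521)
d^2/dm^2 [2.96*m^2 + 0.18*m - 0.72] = 5.92000000000000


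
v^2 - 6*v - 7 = (v - 7)*(v + 1)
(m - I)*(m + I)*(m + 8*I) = m^3 + 8*I*m^2 + m + 8*I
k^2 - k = k*(k - 1)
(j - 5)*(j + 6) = j^2 + j - 30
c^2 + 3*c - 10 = (c - 2)*(c + 5)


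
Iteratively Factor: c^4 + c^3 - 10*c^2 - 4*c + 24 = (c - 2)*(c^3 + 3*c^2 - 4*c - 12) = (c - 2)*(c + 2)*(c^2 + c - 6) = (c - 2)^2*(c + 2)*(c + 3)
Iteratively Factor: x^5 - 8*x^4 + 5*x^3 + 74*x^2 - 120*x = (x)*(x^4 - 8*x^3 + 5*x^2 + 74*x - 120) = x*(x - 2)*(x^3 - 6*x^2 - 7*x + 60) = x*(x - 2)*(x + 3)*(x^2 - 9*x + 20) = x*(x - 4)*(x - 2)*(x + 3)*(x - 5)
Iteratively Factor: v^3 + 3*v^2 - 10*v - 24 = (v + 2)*(v^2 + v - 12) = (v + 2)*(v + 4)*(v - 3)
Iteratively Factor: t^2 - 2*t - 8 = (t - 4)*(t + 2)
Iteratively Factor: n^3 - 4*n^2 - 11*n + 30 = (n - 5)*(n^2 + n - 6) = (n - 5)*(n - 2)*(n + 3)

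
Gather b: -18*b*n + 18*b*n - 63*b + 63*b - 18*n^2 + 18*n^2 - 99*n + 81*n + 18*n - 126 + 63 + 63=0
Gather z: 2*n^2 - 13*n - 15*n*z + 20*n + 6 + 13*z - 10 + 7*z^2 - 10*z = 2*n^2 + 7*n + 7*z^2 + z*(3 - 15*n) - 4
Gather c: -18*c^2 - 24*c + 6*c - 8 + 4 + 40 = -18*c^2 - 18*c + 36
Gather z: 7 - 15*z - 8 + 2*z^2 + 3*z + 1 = 2*z^2 - 12*z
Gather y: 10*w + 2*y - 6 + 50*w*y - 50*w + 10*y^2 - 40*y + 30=-40*w + 10*y^2 + y*(50*w - 38) + 24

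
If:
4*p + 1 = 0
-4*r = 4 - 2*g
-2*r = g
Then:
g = 1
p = -1/4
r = -1/2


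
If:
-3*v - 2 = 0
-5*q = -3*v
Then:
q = -2/5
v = -2/3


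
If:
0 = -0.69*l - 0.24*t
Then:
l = -0.347826086956522*t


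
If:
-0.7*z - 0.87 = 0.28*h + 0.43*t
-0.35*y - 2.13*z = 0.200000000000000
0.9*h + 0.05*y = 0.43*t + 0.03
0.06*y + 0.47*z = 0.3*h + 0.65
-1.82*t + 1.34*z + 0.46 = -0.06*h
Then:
No Solution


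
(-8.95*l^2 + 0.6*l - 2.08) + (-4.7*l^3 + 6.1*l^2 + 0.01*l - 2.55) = -4.7*l^3 - 2.85*l^2 + 0.61*l - 4.63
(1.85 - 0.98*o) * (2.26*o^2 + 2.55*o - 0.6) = -2.2148*o^3 + 1.682*o^2 + 5.3055*o - 1.11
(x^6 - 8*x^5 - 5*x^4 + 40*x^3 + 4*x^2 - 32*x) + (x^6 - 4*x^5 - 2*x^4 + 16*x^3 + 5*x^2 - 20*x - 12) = 2*x^6 - 12*x^5 - 7*x^4 + 56*x^3 + 9*x^2 - 52*x - 12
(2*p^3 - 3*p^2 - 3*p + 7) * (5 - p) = -2*p^4 + 13*p^3 - 12*p^2 - 22*p + 35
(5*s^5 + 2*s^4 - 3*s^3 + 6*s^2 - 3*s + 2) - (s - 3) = 5*s^5 + 2*s^4 - 3*s^3 + 6*s^2 - 4*s + 5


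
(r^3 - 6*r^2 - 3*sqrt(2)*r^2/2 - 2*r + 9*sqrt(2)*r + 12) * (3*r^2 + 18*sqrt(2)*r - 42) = 3*r^5 - 18*r^4 + 27*sqrt(2)*r^4/2 - 81*sqrt(2)*r^3 - 102*r^3 + 27*sqrt(2)*r^2 + 612*r^2 - 162*sqrt(2)*r + 84*r - 504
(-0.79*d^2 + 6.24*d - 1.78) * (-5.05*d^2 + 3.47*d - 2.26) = 3.9895*d^4 - 34.2533*d^3 + 32.4272*d^2 - 20.279*d + 4.0228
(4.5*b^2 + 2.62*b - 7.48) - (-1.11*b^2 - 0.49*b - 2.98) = 5.61*b^2 + 3.11*b - 4.5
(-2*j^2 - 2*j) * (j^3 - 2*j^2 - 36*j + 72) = -2*j^5 + 2*j^4 + 76*j^3 - 72*j^2 - 144*j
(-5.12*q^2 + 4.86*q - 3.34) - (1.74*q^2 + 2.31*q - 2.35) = -6.86*q^2 + 2.55*q - 0.99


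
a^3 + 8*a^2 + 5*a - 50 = (a - 2)*(a + 5)^2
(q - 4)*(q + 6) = q^2 + 2*q - 24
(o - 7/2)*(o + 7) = o^2 + 7*o/2 - 49/2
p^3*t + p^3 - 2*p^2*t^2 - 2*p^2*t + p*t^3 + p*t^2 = (-p + t)^2*(p*t + p)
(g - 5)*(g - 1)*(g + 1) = g^3 - 5*g^2 - g + 5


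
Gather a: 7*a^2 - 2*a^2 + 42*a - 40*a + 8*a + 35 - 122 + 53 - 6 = 5*a^2 + 10*a - 40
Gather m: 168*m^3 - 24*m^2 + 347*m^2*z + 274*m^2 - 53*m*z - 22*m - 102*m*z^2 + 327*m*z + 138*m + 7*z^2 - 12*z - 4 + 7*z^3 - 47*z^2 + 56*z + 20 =168*m^3 + m^2*(347*z + 250) + m*(-102*z^2 + 274*z + 116) + 7*z^3 - 40*z^2 + 44*z + 16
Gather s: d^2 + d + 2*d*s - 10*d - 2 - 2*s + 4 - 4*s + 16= d^2 - 9*d + s*(2*d - 6) + 18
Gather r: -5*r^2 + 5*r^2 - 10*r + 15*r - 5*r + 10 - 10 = 0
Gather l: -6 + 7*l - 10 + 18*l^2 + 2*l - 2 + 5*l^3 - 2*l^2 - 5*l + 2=5*l^3 + 16*l^2 + 4*l - 16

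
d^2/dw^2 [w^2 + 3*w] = 2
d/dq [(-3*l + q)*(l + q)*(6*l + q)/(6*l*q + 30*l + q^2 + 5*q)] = (3*l^2 - 10*l + q^2 + 10*q)/(q^2 + 10*q + 25)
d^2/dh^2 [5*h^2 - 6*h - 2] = 10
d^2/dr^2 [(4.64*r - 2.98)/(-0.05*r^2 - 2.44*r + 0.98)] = (-(0.1*r + 2.44)*(0.2*r + 4.88)*(4.64*r - 2.98) + (1.392*r + 22.3452)*(0.05*r^2 + 2.44*r - 0.98))/(0.05*r^2 + 2.44*r - 0.98)^3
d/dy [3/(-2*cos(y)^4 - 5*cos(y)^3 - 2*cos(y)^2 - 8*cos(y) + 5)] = -3*(10*cos(y) + 15*cos(2*y)/2 + 2*cos(3*y) + 31/2)*sin(y)/(2*cos(y)^4 + 5*cos(y)^3 + 2*cos(y)^2 + 8*cos(y) - 5)^2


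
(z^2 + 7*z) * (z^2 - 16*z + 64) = z^4 - 9*z^3 - 48*z^2 + 448*z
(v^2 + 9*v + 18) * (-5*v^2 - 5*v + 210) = -5*v^4 - 50*v^3 + 75*v^2 + 1800*v + 3780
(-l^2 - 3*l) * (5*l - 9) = -5*l^3 - 6*l^2 + 27*l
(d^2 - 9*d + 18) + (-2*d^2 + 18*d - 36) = -d^2 + 9*d - 18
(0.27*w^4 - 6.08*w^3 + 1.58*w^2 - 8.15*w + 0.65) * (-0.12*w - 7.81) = -0.0324*w^5 - 1.3791*w^4 + 47.2952*w^3 - 11.3618*w^2 + 63.5735*w - 5.0765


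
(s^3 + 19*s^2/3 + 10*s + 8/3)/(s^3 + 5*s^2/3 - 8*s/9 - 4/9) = 3*(s + 4)/(3*s - 2)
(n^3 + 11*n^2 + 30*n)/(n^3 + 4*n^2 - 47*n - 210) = n/(n - 7)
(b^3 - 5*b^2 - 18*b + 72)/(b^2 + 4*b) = b - 9 + 18/b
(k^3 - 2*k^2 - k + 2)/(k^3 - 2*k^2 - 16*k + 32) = (k^2 - 1)/(k^2 - 16)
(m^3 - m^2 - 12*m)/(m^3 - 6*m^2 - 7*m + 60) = m/(m - 5)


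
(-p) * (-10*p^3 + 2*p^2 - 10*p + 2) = 10*p^4 - 2*p^3 + 10*p^2 - 2*p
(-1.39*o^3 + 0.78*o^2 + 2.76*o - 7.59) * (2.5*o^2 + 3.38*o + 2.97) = -3.475*o^5 - 2.7482*o^4 + 5.4081*o^3 - 7.3296*o^2 - 17.457*o - 22.5423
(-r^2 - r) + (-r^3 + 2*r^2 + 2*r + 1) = -r^3 + r^2 + r + 1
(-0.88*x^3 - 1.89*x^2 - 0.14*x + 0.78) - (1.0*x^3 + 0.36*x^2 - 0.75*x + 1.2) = -1.88*x^3 - 2.25*x^2 + 0.61*x - 0.42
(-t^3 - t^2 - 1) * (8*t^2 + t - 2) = -8*t^5 - 9*t^4 + t^3 - 6*t^2 - t + 2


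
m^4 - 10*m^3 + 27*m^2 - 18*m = m*(m - 6)*(m - 3)*(m - 1)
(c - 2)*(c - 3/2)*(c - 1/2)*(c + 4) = c^4 - 45*c^2/4 + 35*c/2 - 6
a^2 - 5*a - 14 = (a - 7)*(a + 2)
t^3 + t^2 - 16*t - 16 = (t - 4)*(t + 1)*(t + 4)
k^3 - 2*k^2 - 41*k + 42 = (k - 7)*(k - 1)*(k + 6)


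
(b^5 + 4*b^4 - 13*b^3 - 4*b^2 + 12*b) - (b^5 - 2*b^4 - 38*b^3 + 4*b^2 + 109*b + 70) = 6*b^4 + 25*b^3 - 8*b^2 - 97*b - 70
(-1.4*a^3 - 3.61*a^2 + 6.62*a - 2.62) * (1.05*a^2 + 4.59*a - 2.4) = -1.47*a^5 - 10.2165*a^4 - 6.2589*a^3 + 36.2988*a^2 - 27.9138*a + 6.288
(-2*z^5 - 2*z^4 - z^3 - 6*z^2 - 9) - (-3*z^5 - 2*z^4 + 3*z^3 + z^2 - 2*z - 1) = z^5 - 4*z^3 - 7*z^2 + 2*z - 8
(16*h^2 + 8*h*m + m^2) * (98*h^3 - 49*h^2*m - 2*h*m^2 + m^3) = 1568*h^5 - 326*h^3*m^2 - 49*h^2*m^3 + 6*h*m^4 + m^5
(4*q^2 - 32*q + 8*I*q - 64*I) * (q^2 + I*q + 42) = 4*q^4 - 32*q^3 + 12*I*q^3 + 160*q^2 - 96*I*q^2 - 1280*q + 336*I*q - 2688*I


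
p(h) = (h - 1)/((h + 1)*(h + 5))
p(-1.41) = 1.64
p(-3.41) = 1.15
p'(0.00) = 0.44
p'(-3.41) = -0.51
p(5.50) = 0.07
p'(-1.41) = 2.86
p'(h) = -(h - 1)/((h + 1)*(h + 5)^2) - (h - 1)/((h + 1)^2*(h + 5)) + 1/((h + 1)*(h + 5))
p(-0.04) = -0.22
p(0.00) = -0.20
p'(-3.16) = -0.34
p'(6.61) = -0.00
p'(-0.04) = 0.48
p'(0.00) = 0.44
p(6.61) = 0.06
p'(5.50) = -0.00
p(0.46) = -0.07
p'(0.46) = 0.18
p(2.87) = 0.06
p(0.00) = -0.20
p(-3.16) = 1.05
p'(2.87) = 0.01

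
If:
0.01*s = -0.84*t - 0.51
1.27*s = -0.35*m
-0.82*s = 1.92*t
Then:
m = -5.31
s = 1.46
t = -0.62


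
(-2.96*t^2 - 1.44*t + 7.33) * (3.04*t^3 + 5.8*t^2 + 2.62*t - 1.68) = -8.9984*t^5 - 21.5456*t^4 + 6.176*t^3 + 43.714*t^2 + 21.6238*t - 12.3144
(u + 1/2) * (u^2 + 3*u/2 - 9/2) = u^3 + 2*u^2 - 15*u/4 - 9/4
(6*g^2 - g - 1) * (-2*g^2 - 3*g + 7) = -12*g^4 - 16*g^3 + 47*g^2 - 4*g - 7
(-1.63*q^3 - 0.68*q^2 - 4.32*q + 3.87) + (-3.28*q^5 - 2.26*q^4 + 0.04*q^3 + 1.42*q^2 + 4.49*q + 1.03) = -3.28*q^5 - 2.26*q^4 - 1.59*q^3 + 0.74*q^2 + 0.17*q + 4.9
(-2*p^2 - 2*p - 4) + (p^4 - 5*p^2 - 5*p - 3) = p^4 - 7*p^2 - 7*p - 7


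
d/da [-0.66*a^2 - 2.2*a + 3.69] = -1.32*a - 2.2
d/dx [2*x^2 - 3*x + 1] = 4*x - 3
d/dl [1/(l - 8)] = -1/(l - 8)^2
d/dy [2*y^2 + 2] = 4*y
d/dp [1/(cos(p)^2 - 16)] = 2*sin(p)*cos(p)/(cos(p)^2 - 16)^2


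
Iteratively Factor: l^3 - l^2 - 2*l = (l - 2)*(l^2 + l) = (l - 2)*(l + 1)*(l)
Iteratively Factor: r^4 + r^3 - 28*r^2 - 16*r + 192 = (r + 4)*(r^3 - 3*r^2 - 16*r + 48) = (r + 4)^2*(r^2 - 7*r + 12) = (r - 4)*(r + 4)^2*(r - 3)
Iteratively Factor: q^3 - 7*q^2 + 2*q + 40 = (q - 5)*(q^2 - 2*q - 8) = (q - 5)*(q - 4)*(q + 2)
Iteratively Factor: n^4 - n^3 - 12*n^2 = (n + 3)*(n^3 - 4*n^2) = (n - 4)*(n + 3)*(n^2) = n*(n - 4)*(n + 3)*(n)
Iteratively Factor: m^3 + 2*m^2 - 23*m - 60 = (m + 3)*(m^2 - m - 20) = (m - 5)*(m + 3)*(m + 4)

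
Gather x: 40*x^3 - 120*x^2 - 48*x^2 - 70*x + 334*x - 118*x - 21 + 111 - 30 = 40*x^3 - 168*x^2 + 146*x + 60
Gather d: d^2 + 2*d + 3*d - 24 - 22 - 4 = d^2 + 5*d - 50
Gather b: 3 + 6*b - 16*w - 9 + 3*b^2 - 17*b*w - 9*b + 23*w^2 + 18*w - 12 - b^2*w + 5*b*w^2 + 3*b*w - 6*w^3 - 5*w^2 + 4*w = b^2*(3 - w) + b*(5*w^2 - 14*w - 3) - 6*w^3 + 18*w^2 + 6*w - 18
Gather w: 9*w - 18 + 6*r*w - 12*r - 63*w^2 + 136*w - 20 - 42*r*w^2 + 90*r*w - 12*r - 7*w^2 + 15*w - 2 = -24*r + w^2*(-42*r - 70) + w*(96*r + 160) - 40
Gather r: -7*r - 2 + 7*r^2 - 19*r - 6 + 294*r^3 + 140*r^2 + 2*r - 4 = 294*r^3 + 147*r^2 - 24*r - 12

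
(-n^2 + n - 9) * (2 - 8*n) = 8*n^3 - 10*n^2 + 74*n - 18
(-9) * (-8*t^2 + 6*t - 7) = 72*t^2 - 54*t + 63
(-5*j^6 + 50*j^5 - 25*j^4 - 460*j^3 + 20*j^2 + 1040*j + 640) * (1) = -5*j^6 + 50*j^5 - 25*j^4 - 460*j^3 + 20*j^2 + 1040*j + 640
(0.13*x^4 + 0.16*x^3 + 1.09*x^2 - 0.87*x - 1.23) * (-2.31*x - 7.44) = -0.3003*x^5 - 1.3368*x^4 - 3.7083*x^3 - 6.0999*x^2 + 9.3141*x + 9.1512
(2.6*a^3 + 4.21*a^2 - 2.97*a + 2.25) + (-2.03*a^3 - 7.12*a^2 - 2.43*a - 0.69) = 0.57*a^3 - 2.91*a^2 - 5.4*a + 1.56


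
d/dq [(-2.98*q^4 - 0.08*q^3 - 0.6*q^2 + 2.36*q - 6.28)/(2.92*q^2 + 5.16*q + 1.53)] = (-17.4032*q^5 - 46.364*q^4 - 19.0632*q^3 - 10.3544*q^2 + 34.8392*q + 36.0156)/(8.5264*q^4 + 30.1344*q^3 + 35.5608*q^2 + 15.7896*q + 2.3409)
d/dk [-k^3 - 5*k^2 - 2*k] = -3*k^2 - 10*k - 2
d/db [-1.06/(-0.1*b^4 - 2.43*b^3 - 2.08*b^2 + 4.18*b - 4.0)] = (-0.424*b^3 - 7.7274*b^2 - 4.4096*b + 4.4308)/(0.1*b^4 + 2.43*b^3 + 2.08*b^2 - 4.18*b + 4.0)^2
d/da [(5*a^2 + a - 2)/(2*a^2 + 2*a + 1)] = (8*a^2 + 18*a + 5)/(4*a^4 + 8*a^3 + 8*a^2 + 4*a + 1)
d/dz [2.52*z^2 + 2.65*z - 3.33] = 5.04*z + 2.65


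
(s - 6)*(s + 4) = s^2 - 2*s - 24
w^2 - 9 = (w - 3)*(w + 3)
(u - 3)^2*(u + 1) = u^3 - 5*u^2 + 3*u + 9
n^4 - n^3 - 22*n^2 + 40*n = n*(n - 4)*(n - 2)*(n + 5)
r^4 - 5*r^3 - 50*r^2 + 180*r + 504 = (r - 7)*(r - 6)*(r + 2)*(r + 6)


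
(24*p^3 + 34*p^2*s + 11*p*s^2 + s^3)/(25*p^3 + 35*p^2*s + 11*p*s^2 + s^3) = (24*p^2 + 10*p*s + s^2)/(25*p^2 + 10*p*s + s^2)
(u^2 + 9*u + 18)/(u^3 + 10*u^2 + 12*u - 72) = (u + 3)/(u^2 + 4*u - 12)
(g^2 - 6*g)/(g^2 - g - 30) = g/(g + 5)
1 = 1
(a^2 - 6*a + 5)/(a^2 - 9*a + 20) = (a - 1)/(a - 4)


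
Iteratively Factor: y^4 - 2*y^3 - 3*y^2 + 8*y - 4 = (y - 2)*(y^3 - 3*y + 2) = (y - 2)*(y - 1)*(y^2 + y - 2) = (y - 2)*(y - 1)*(y + 2)*(y - 1)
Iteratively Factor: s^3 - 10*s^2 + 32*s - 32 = (s - 2)*(s^2 - 8*s + 16) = (s - 4)*(s - 2)*(s - 4)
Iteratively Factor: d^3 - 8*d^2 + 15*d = (d - 5)*(d^2 - 3*d) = (d - 5)*(d - 3)*(d)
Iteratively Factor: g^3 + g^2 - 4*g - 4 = (g + 2)*(g^2 - g - 2) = (g - 2)*(g + 2)*(g + 1)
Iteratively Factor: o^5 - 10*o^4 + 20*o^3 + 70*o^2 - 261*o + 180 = (o - 4)*(o^4 - 6*o^3 - 4*o^2 + 54*o - 45) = (o - 4)*(o - 1)*(o^3 - 5*o^2 - 9*o + 45) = (o - 4)*(o - 3)*(o - 1)*(o^2 - 2*o - 15) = (o - 5)*(o - 4)*(o - 3)*(o - 1)*(o + 3)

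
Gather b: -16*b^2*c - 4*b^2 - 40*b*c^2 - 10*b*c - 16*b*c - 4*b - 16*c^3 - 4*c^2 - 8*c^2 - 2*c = b^2*(-16*c - 4) + b*(-40*c^2 - 26*c - 4) - 16*c^3 - 12*c^2 - 2*c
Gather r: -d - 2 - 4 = -d - 6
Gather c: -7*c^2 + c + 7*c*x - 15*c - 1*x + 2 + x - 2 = -7*c^2 + c*(7*x - 14)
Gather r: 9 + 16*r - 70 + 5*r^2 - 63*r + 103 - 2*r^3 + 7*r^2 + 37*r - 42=-2*r^3 + 12*r^2 - 10*r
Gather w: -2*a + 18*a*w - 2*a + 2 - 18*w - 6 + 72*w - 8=-4*a + w*(18*a + 54) - 12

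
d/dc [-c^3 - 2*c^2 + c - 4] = -3*c^2 - 4*c + 1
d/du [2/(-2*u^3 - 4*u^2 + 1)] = 4*u*(3*u + 4)/(2*u^3 + 4*u^2 - 1)^2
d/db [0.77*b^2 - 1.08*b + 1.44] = 1.54*b - 1.08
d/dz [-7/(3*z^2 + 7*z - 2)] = 7*(6*z + 7)/(3*z^2 + 7*z - 2)^2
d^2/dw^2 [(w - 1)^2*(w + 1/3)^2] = 12*w^2 - 8*w - 4/9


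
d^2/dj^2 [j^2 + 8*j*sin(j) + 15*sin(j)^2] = -8*j*sin(j) - 60*sin(j)^2 + 16*cos(j) + 32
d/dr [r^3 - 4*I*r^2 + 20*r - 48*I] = 3*r^2 - 8*I*r + 20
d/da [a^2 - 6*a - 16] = 2*a - 6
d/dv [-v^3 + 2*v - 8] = 2 - 3*v^2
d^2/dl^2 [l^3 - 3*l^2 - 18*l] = 6*l - 6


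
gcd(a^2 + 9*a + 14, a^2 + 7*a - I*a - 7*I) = a + 7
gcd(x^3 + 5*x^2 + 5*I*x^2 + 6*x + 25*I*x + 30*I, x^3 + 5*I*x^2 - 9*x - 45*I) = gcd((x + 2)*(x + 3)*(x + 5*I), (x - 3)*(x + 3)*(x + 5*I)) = x^2 + x*(3 + 5*I) + 15*I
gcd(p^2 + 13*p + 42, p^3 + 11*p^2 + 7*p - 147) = p + 7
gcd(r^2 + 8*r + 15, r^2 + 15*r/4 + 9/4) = r + 3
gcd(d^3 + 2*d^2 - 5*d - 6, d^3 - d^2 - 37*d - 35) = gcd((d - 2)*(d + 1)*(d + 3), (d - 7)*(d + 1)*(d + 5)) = d + 1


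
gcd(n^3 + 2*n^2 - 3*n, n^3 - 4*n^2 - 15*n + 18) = n^2 + 2*n - 3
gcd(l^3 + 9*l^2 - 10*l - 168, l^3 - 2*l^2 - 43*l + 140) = l^2 + 3*l - 28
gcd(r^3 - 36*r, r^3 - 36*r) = r^3 - 36*r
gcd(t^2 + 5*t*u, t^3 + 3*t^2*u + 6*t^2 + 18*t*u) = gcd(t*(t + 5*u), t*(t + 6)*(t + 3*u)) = t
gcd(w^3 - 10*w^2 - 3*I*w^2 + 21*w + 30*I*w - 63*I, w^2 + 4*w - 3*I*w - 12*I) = w - 3*I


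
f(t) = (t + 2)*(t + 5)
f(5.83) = 84.80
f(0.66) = 15.06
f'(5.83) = 18.66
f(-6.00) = 4.00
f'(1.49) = 9.98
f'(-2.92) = 1.16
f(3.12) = 41.57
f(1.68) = 24.58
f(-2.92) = -1.91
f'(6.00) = 19.00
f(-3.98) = -2.02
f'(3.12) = 13.24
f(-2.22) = -0.61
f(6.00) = 88.00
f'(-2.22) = 2.56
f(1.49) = 22.65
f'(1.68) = 10.36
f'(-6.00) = -5.00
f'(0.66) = 8.32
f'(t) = 2*t + 7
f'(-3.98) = -0.96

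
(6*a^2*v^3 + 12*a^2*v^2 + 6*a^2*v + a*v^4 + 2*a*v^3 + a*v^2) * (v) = 6*a^2*v^4 + 12*a^2*v^3 + 6*a^2*v^2 + a*v^5 + 2*a*v^4 + a*v^3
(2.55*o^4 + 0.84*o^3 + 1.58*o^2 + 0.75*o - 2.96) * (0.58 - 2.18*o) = -5.559*o^5 - 0.3522*o^4 - 2.9572*o^3 - 0.7186*o^2 + 6.8878*o - 1.7168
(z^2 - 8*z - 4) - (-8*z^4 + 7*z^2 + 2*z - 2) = 8*z^4 - 6*z^2 - 10*z - 2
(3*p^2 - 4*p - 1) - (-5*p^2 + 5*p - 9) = 8*p^2 - 9*p + 8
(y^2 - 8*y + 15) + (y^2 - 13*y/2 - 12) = 2*y^2 - 29*y/2 + 3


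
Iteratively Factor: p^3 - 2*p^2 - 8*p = (p + 2)*(p^2 - 4*p) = (p - 4)*(p + 2)*(p)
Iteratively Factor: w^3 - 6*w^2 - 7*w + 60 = (w + 3)*(w^2 - 9*w + 20) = (w - 4)*(w + 3)*(w - 5)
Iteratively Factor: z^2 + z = (z + 1)*(z)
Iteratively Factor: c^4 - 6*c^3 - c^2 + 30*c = (c + 2)*(c^3 - 8*c^2 + 15*c) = c*(c + 2)*(c^2 - 8*c + 15) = c*(c - 3)*(c + 2)*(c - 5)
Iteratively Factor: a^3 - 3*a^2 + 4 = (a - 2)*(a^2 - a - 2) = (a - 2)^2*(a + 1)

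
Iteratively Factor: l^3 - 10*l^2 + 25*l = (l)*(l^2 - 10*l + 25) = l*(l - 5)*(l - 5)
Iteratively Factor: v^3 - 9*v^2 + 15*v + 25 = (v - 5)*(v^2 - 4*v - 5) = (v - 5)*(v + 1)*(v - 5)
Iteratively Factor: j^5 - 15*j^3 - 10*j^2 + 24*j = (j)*(j^4 - 15*j^2 - 10*j + 24) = j*(j - 1)*(j^3 + j^2 - 14*j - 24) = j*(j - 4)*(j - 1)*(j^2 + 5*j + 6) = j*(j - 4)*(j - 1)*(j + 3)*(j + 2)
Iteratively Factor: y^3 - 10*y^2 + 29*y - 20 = (y - 5)*(y^2 - 5*y + 4) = (y - 5)*(y - 4)*(y - 1)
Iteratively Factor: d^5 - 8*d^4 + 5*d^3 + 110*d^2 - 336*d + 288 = (d - 2)*(d^4 - 6*d^3 - 7*d^2 + 96*d - 144) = (d - 4)*(d - 2)*(d^3 - 2*d^2 - 15*d + 36) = (d - 4)*(d - 3)*(d - 2)*(d^2 + d - 12) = (d - 4)*(d - 3)*(d - 2)*(d + 4)*(d - 3)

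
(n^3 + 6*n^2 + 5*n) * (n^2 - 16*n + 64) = n^5 - 10*n^4 - 27*n^3 + 304*n^2 + 320*n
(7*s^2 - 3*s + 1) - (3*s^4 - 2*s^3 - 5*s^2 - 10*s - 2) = -3*s^4 + 2*s^3 + 12*s^2 + 7*s + 3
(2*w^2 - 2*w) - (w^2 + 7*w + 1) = w^2 - 9*w - 1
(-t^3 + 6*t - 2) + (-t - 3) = -t^3 + 5*t - 5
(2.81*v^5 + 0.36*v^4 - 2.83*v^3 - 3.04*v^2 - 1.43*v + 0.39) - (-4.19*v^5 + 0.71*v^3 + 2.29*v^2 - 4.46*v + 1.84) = 7.0*v^5 + 0.36*v^4 - 3.54*v^3 - 5.33*v^2 + 3.03*v - 1.45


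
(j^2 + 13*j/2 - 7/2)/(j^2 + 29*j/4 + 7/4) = 2*(2*j - 1)/(4*j + 1)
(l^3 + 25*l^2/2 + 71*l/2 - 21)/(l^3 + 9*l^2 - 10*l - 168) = (l - 1/2)/(l - 4)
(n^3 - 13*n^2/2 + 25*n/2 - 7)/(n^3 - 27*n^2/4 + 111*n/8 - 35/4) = 4*(n - 1)/(4*n - 5)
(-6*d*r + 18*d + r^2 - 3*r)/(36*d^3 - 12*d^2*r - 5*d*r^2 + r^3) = (r - 3)/(-6*d^2 + d*r + r^2)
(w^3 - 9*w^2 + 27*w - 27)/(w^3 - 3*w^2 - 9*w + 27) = (w - 3)/(w + 3)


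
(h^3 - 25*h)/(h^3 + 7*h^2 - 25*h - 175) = h/(h + 7)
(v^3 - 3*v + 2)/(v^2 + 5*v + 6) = (v^2 - 2*v + 1)/(v + 3)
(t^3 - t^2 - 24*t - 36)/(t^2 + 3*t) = t - 4 - 12/t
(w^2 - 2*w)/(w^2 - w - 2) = w/(w + 1)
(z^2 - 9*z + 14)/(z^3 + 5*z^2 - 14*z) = (z - 7)/(z*(z + 7))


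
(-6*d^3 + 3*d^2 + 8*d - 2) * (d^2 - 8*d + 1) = -6*d^5 + 51*d^4 - 22*d^3 - 63*d^2 + 24*d - 2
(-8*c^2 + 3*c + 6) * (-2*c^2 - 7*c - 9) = 16*c^4 + 50*c^3 + 39*c^2 - 69*c - 54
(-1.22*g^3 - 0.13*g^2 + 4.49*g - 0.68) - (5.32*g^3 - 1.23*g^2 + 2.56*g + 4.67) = -6.54*g^3 + 1.1*g^2 + 1.93*g - 5.35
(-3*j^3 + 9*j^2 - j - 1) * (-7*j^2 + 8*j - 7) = 21*j^5 - 87*j^4 + 100*j^3 - 64*j^2 - j + 7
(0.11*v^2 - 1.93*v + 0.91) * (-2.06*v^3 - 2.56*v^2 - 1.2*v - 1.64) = -0.2266*v^5 + 3.6942*v^4 + 2.9342*v^3 - 0.194*v^2 + 2.0732*v - 1.4924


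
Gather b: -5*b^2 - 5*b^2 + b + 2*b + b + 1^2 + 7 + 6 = -10*b^2 + 4*b + 14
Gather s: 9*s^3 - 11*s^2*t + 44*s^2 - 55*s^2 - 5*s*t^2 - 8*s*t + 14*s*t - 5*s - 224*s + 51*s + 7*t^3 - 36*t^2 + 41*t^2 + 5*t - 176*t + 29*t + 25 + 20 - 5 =9*s^3 + s^2*(-11*t - 11) + s*(-5*t^2 + 6*t - 178) + 7*t^3 + 5*t^2 - 142*t + 40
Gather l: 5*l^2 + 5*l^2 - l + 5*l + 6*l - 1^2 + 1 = 10*l^2 + 10*l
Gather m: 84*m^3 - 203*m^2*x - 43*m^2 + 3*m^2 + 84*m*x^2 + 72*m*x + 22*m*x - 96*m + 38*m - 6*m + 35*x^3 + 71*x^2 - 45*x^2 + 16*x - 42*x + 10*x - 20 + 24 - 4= 84*m^3 + m^2*(-203*x - 40) + m*(84*x^2 + 94*x - 64) + 35*x^3 + 26*x^2 - 16*x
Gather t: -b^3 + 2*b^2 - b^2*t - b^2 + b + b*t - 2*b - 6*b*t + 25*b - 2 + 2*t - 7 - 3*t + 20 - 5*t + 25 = -b^3 + b^2 + 24*b + t*(-b^2 - 5*b - 6) + 36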